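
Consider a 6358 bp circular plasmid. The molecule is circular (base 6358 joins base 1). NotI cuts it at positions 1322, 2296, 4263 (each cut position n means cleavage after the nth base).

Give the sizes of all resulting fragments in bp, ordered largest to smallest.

Circular molecule, 3 cuts → 3 fragments:
  2296 − 1322 = 974 bp
  4263 − 2296 = 1967 bp
  wrap: 6358 − 4263 + 1322 = 3417 bp
Sorted largest to smallest: 3417, 1967, 974 bp.

3417, 1967, 974 bp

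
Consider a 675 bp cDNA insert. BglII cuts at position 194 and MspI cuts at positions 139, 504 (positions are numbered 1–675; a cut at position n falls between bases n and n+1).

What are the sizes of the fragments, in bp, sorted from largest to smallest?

Combined cut positions (sorted): 139, 194, 504.
Linear molecule, 3 cuts → 4 fragments:
  139 − 0 = 139 bp
  194 − 139 = 55 bp
  504 − 194 = 310 bp
  675 − 504 = 171 bp
Sorted largest to smallest: 310, 171, 139, 55 bp.

310, 171, 139, 55 bp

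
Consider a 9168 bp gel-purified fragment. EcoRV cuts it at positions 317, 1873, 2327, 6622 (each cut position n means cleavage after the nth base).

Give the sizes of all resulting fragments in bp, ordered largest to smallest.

Linear molecule, 4 cuts → 5 fragments:
  317 − 0 = 317 bp
  1873 − 317 = 1556 bp
  2327 − 1873 = 454 bp
  6622 − 2327 = 4295 bp
  9168 − 6622 = 2546 bp
Sorted largest to smallest: 4295, 2546, 1556, 454, 317 bp.

4295, 2546, 1556, 454, 317 bp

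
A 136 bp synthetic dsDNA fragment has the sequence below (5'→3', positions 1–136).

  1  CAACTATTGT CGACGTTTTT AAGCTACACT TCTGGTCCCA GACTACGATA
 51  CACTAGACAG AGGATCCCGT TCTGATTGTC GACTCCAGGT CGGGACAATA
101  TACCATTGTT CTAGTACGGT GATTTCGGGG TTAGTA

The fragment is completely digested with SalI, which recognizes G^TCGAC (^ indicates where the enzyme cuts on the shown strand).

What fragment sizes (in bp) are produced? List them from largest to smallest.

SalI sites (GTCGAC) start at positions 9, 78.
SalI cuts after the first base of each site, so after positions 9, 78.
Linear molecule, 2 cuts → 3 fragments:
  1–9 → 9 bp
  10–78 → 69 bp
  79–136 → 58 bp
Sorted largest to smallest: 69, 58, 9 bp.

69, 58, 9 bp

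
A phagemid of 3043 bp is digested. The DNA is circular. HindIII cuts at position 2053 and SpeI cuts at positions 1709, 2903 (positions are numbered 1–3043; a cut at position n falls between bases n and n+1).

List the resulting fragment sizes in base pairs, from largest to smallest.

Combined cut positions (sorted): 1709, 2053, 2903.
Circular molecule, 3 cuts → 3 fragments:
  2053 − 1709 = 344 bp
  2903 − 2053 = 850 bp
  wrap: 3043 − 2903 + 1709 = 1849 bp
Sorted largest to smallest: 1849, 850, 344 bp.

1849, 850, 344 bp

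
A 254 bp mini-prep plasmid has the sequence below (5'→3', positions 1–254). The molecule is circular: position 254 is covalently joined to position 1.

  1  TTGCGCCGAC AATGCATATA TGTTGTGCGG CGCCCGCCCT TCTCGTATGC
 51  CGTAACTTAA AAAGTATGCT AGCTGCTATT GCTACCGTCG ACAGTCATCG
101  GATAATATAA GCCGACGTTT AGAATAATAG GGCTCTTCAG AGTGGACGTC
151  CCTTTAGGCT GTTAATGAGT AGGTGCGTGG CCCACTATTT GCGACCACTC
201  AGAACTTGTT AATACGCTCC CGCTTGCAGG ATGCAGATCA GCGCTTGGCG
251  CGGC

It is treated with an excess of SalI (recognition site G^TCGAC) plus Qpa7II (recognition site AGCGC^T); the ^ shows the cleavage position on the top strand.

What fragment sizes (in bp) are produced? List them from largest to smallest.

The SalI site (GTCGAC) starts at position 87.
SalI cuts after the first base of each site, so after position 87.
The Qpa7II site (AGCGCT) starts at position 240.
Qpa7II cuts after base 5 of each site (before the last base), so after position 244.
Combined cut positions: 87, 244.
Circular molecule, 2 cuts → 2 fragments:
  88–244 → 157 bp
  245–254 then 1–87 → 10 + 87 = 97 bp
Sorted largest to smallest: 157, 97 bp.

157, 97 bp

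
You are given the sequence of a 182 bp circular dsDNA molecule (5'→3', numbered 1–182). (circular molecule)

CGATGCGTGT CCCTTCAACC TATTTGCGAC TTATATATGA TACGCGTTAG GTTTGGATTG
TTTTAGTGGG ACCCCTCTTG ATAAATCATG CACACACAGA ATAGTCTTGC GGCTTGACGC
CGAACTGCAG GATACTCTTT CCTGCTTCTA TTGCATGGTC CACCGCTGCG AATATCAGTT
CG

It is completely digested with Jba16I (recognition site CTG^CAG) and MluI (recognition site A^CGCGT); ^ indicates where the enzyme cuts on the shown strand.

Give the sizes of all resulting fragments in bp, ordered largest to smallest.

97, 85 bp

The Jba16I site (CTGCAG) starts at position 125.
Jba16I cuts after base 3 of each site, so after position 127.
The MluI site (ACGCGT) starts at position 42.
MluI cuts after the first base of each site, so after position 42.
Combined cut positions: 42, 127.
Circular molecule, 2 cuts → 2 fragments:
  43–127 → 85 bp
  128–182 then 1–42 → 55 + 42 = 97 bp
Sorted largest to smallest: 97, 85 bp.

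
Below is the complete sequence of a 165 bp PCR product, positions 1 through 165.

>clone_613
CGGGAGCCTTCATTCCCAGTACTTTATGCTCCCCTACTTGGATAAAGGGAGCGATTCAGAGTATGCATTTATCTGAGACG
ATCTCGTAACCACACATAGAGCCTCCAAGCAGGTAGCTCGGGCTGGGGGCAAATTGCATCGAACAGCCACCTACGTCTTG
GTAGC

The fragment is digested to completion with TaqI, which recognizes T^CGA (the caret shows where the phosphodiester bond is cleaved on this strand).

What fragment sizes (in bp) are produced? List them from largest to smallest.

139, 26 bp

The TaqI site (TCGA) starts at position 139.
TaqI cuts after the first base of each site, so after position 139.
Linear molecule, 1 cut → 2 fragments:
  1–139 → 139 bp
  140–165 → 26 bp
Sorted largest to smallest: 139, 26 bp.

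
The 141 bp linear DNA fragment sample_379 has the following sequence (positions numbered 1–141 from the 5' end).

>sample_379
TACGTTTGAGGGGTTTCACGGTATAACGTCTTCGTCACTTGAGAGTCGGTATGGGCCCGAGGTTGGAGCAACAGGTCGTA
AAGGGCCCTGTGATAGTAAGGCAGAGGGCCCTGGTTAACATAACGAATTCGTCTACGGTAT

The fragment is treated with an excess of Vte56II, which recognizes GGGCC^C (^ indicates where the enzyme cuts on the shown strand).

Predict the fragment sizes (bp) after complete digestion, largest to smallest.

Vte56II sites (GGGCCC) start at positions 53, 83, 106.
Vte56II cuts after base 5 of each site (before the last base), so after positions 57, 87, 110.
Linear molecule, 3 cuts → 4 fragments:
  1–57 → 57 bp
  58–87 → 30 bp
  88–110 → 23 bp
  111–141 → 31 bp
Sorted largest to smallest: 57, 31, 30, 23 bp.

57, 31, 30, 23 bp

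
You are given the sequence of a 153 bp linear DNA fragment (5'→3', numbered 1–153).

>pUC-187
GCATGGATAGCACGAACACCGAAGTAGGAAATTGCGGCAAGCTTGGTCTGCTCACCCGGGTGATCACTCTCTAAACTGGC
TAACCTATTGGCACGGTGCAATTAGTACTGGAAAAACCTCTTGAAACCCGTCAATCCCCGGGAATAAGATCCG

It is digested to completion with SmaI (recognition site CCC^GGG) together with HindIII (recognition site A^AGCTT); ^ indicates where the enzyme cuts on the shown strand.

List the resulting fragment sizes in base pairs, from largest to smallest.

82, 39, 18, 14 bp

SmaI sites (CCCGGG) start at positions 55, 137.
SmaI cuts after base 3 of each site, so after positions 57, 139.
The HindIII site (AAGCTT) starts at position 39.
HindIII cuts after the first base of each site, so after position 39.
Combined cut positions: 39, 57, 139.
Linear molecule, 3 cuts → 4 fragments:
  1–39 → 39 bp
  40–57 → 18 bp
  58–139 → 82 bp
  140–153 → 14 bp
Sorted largest to smallest: 82, 39, 18, 14 bp.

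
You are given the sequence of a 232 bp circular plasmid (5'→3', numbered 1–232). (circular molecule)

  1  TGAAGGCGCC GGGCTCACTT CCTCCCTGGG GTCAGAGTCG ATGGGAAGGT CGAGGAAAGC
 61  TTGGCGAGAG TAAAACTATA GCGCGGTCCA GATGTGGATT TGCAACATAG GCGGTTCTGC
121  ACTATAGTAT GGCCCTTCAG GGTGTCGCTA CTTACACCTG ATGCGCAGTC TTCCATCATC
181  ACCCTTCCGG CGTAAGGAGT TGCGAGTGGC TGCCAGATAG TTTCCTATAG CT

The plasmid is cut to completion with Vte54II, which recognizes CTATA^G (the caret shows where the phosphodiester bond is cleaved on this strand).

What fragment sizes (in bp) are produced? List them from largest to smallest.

Vte54II sites (CTATAG) start at positions 76, 122, 225.
Vte54II cuts after base 5 of each site (before the last base), so after positions 80, 126, 229.
Circular molecule, 3 cuts → 3 fragments:
  81–126 → 46 bp
  127–229 → 103 bp
  230–232 then 1–80 → 3 + 80 = 83 bp
Sorted largest to smallest: 103, 83, 46 bp.

103, 83, 46 bp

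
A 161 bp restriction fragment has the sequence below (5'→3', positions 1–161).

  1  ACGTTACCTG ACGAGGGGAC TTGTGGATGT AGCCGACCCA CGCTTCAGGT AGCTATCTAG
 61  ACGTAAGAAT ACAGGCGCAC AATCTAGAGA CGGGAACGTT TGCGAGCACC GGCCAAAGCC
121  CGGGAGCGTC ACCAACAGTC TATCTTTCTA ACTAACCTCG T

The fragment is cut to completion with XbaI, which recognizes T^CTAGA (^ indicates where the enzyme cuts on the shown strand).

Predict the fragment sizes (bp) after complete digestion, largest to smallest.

XbaI sites (TCTAGA) start at positions 56, 83.
XbaI cuts after the first base of each site, so after positions 56, 83.
Linear molecule, 2 cuts → 3 fragments:
  1–56 → 56 bp
  57–83 → 27 bp
  84–161 → 78 bp
Sorted largest to smallest: 78, 56, 27 bp.

78, 56, 27 bp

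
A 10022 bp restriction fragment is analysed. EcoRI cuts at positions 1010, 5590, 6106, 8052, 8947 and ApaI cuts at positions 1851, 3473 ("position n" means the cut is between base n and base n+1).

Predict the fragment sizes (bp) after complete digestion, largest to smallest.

2117, 1946, 1622, 1075, 1010, 895, 841, 516 bp

Combined cut positions (sorted): 1010, 1851, 3473, 5590, 6106, 8052, 8947.
Linear molecule, 7 cuts → 8 fragments:
  1010 − 0 = 1010 bp
  1851 − 1010 = 841 bp
  3473 − 1851 = 1622 bp
  5590 − 3473 = 2117 bp
  6106 − 5590 = 516 bp
  8052 − 6106 = 1946 bp
  8947 − 8052 = 895 bp
  10022 − 8947 = 1075 bp
Sorted largest to smallest: 2117, 1946, 1622, 1075, 1010, 895, 841, 516 bp.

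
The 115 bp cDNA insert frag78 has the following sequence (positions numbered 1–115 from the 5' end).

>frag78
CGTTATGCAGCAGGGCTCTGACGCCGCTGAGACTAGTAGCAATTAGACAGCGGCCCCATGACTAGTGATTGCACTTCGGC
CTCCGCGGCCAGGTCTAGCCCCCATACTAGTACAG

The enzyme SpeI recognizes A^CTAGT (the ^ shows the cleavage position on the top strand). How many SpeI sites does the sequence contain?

ACTAGT occurs starting at positions 32, 61, 106.
SpeI cuts at 3 sites.

3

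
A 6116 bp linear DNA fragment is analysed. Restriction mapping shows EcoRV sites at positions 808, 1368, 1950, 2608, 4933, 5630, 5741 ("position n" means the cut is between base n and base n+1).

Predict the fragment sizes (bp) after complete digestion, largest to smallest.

Linear molecule, 7 cuts → 8 fragments:
  808 − 0 = 808 bp
  1368 − 808 = 560 bp
  1950 − 1368 = 582 bp
  2608 − 1950 = 658 bp
  4933 − 2608 = 2325 bp
  5630 − 4933 = 697 bp
  5741 − 5630 = 111 bp
  6116 − 5741 = 375 bp
Sorted largest to smallest: 2325, 808, 697, 658, 582, 560, 375, 111 bp.

2325, 808, 697, 658, 582, 560, 375, 111 bp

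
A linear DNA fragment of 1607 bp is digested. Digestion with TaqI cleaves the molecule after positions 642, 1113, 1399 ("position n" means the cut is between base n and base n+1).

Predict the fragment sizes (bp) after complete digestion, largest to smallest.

Linear molecule, 3 cuts → 4 fragments:
  642 − 0 = 642 bp
  1113 − 642 = 471 bp
  1399 − 1113 = 286 bp
  1607 − 1399 = 208 bp
Sorted largest to smallest: 642, 471, 286, 208 bp.

642, 471, 286, 208 bp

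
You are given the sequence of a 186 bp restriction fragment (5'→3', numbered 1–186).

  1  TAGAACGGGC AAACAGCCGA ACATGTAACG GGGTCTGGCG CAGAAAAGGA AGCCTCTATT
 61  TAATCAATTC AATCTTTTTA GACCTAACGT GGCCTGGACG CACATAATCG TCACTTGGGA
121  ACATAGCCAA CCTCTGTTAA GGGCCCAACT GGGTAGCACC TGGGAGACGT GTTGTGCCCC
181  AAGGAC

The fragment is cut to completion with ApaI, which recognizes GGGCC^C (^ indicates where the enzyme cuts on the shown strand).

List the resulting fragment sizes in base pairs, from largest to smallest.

145, 41 bp

The ApaI site (GGGCCC) starts at position 141.
ApaI cuts after base 5 of each site (before the last base), so after position 145.
Linear molecule, 1 cut → 2 fragments:
  1–145 → 145 bp
  146–186 → 41 bp
Sorted largest to smallest: 145, 41 bp.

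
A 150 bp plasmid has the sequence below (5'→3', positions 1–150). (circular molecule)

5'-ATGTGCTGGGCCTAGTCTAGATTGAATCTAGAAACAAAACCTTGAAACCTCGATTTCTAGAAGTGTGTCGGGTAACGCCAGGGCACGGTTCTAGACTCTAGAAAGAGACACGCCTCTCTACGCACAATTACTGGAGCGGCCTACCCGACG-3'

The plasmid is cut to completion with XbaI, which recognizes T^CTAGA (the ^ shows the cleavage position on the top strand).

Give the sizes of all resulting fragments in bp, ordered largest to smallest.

XbaI sites (TCTAGA) start at positions 16, 27, 56, 90, 97.
XbaI cuts after the first base of each site, so after positions 16, 27, 56, 90, 97.
Circular molecule, 5 cuts → 5 fragments:
  17–27 → 11 bp
  28–56 → 29 bp
  57–90 → 34 bp
  91–97 → 7 bp
  98–150 then 1–16 → 53 + 16 = 69 bp
Sorted largest to smallest: 69, 34, 29, 11, 7 bp.

69, 34, 29, 11, 7 bp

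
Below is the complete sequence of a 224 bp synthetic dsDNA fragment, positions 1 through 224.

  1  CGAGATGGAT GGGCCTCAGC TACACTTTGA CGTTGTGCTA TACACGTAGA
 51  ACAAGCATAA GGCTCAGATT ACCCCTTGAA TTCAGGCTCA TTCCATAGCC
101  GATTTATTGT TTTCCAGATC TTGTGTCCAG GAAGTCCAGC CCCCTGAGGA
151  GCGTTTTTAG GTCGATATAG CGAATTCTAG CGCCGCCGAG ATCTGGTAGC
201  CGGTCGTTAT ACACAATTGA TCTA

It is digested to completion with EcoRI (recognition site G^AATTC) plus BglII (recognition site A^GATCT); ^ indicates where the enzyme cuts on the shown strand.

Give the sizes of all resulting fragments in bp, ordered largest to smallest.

78, 56, 38, 35, 17 bp

EcoRI sites (GAATTC) start at positions 78, 172.
EcoRI cuts after the first base of each site, so after positions 78, 172.
BglII sites (AGATCT) start at positions 116, 189.
BglII cuts after the first base of each site, so after positions 116, 189.
Combined cut positions: 78, 116, 172, 189.
Linear molecule, 4 cuts → 5 fragments:
  1–78 → 78 bp
  79–116 → 38 bp
  117–172 → 56 bp
  173–189 → 17 bp
  190–224 → 35 bp
Sorted largest to smallest: 78, 56, 38, 35, 17 bp.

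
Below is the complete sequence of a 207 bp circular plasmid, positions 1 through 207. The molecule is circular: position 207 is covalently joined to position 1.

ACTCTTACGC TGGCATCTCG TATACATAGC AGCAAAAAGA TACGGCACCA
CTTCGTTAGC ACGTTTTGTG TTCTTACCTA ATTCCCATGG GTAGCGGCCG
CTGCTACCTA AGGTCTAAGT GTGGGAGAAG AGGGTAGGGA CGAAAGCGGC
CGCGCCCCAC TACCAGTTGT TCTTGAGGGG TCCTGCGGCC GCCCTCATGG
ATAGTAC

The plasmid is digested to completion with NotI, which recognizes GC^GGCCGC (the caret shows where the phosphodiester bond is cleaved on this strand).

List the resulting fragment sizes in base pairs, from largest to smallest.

NotI sites (GCGGCCGC) start at positions 94, 146, 185.
NotI cuts after base 2 of each site, so after positions 95, 147, 186.
Circular molecule, 3 cuts → 3 fragments:
  96–147 → 52 bp
  148–186 → 39 bp
  187–207 then 1–95 → 21 + 95 = 116 bp
Sorted largest to smallest: 116, 52, 39 bp.

116, 52, 39 bp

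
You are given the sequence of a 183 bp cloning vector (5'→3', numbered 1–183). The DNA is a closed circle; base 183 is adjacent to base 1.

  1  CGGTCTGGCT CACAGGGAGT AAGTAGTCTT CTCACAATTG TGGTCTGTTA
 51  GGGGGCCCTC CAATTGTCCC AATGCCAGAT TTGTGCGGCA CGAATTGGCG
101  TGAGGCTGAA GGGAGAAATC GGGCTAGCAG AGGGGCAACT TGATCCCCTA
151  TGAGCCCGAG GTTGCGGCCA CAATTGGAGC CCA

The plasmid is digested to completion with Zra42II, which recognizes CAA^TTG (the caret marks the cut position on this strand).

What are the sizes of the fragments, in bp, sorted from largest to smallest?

Zra42II sites (CAATTG) start at positions 35, 61, 171.
Zra42II cuts after base 3 of each site, so after positions 37, 63, 173.
Circular molecule, 3 cuts → 3 fragments:
  38–63 → 26 bp
  64–173 → 110 bp
  174–183 then 1–37 → 10 + 37 = 47 bp
Sorted largest to smallest: 110, 47, 26 bp.

110, 47, 26 bp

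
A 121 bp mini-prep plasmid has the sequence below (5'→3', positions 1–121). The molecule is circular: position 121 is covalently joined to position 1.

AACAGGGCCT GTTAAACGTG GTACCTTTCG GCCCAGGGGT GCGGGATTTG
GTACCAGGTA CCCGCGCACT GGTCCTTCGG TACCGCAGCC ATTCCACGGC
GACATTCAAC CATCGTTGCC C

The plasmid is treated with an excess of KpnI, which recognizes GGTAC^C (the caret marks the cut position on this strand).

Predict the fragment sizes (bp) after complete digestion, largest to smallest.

62, 30, 22, 7 bp

KpnI sites (GGTACC) start at positions 20, 50, 57, 79.
KpnI cuts after base 5 of each site (before the last base), so after positions 24, 54, 61, 83.
Circular molecule, 4 cuts → 4 fragments:
  25–54 → 30 bp
  55–61 → 7 bp
  62–83 → 22 bp
  84–121 then 1–24 → 38 + 24 = 62 bp
Sorted largest to smallest: 62, 30, 22, 7 bp.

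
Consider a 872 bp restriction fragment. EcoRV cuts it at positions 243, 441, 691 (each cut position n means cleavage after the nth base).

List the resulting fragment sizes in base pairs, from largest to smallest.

250, 243, 198, 181 bp

Linear molecule, 3 cuts → 4 fragments:
  243 − 0 = 243 bp
  441 − 243 = 198 bp
  691 − 441 = 250 bp
  872 − 691 = 181 bp
Sorted largest to smallest: 250, 243, 198, 181 bp.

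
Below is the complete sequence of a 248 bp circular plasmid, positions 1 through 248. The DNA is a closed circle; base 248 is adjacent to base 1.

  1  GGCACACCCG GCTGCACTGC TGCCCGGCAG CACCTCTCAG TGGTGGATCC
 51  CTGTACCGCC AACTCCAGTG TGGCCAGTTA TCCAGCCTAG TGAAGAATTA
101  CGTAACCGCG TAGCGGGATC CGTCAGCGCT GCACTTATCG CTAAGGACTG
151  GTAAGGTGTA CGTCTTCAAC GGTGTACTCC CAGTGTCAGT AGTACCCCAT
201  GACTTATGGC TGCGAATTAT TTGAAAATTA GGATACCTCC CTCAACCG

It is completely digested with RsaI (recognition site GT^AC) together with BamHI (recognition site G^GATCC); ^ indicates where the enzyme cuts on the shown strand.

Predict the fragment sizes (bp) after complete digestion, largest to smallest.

RsaI sites (GTAC) start at positions 53, 158, 174, 192.
RsaI cuts after base 2 of each site, so after positions 54, 159, 175, 193.
BamHI sites (GGATCC) start at positions 45, 116.
BamHI cuts after the first base of each site, so after positions 45, 116.
Combined cut positions: 45, 54, 116, 159, 175, 193.
Circular molecule, 6 cuts → 6 fragments:
  46–54 → 9 bp
  55–116 → 62 bp
  117–159 → 43 bp
  160–175 → 16 bp
  176–193 → 18 bp
  194–248 then 1–45 → 55 + 45 = 100 bp
Sorted largest to smallest: 100, 62, 43, 18, 16, 9 bp.

100, 62, 43, 18, 16, 9 bp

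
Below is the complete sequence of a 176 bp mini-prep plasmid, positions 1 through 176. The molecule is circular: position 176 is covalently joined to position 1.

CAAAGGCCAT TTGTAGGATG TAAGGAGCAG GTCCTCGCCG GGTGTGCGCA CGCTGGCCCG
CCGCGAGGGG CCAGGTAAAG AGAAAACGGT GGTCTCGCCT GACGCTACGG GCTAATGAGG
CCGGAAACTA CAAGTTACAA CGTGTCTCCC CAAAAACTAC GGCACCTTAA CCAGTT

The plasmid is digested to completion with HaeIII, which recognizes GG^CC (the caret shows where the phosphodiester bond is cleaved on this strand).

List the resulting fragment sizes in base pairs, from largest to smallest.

62, 50, 50, 14 bp

HaeIII sites (GGCC) start at positions 5, 55, 69, 119.
HaeIII cuts after base 2 of each site, so after positions 6, 56, 70, 120.
Circular molecule, 4 cuts → 4 fragments:
  7–56 → 50 bp
  57–70 → 14 bp
  71–120 → 50 bp
  121–176 then 1–6 → 56 + 6 = 62 bp
Sorted largest to smallest: 62, 50, 50, 14 bp.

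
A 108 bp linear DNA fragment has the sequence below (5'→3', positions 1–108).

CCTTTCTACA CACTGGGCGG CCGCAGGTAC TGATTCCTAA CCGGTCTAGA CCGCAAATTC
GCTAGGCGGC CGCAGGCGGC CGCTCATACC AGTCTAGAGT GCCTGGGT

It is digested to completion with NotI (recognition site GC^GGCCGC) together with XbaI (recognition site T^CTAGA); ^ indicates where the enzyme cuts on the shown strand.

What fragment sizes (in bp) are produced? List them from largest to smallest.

27, 22, 18, 16, 15, 10 bp

NotI sites (GCGGCCGC) start at positions 17, 66, 76.
NotI cuts after base 2 of each site, so after positions 18, 67, 77.
XbaI sites (TCTAGA) start at positions 45, 93.
XbaI cuts after the first base of each site, so after positions 45, 93.
Combined cut positions: 18, 45, 67, 77, 93.
Linear molecule, 5 cuts → 6 fragments:
  1–18 → 18 bp
  19–45 → 27 bp
  46–67 → 22 bp
  68–77 → 10 bp
  78–93 → 16 bp
  94–108 → 15 bp
Sorted largest to smallest: 27, 22, 18, 16, 15, 10 bp.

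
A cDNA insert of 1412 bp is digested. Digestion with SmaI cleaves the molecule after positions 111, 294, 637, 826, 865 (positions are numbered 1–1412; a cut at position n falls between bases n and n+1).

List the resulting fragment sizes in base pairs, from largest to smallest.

547, 343, 189, 183, 111, 39 bp

Linear molecule, 5 cuts → 6 fragments:
  111 − 0 = 111 bp
  294 − 111 = 183 bp
  637 − 294 = 343 bp
  826 − 637 = 189 bp
  865 − 826 = 39 bp
  1412 − 865 = 547 bp
Sorted largest to smallest: 547, 343, 189, 183, 111, 39 bp.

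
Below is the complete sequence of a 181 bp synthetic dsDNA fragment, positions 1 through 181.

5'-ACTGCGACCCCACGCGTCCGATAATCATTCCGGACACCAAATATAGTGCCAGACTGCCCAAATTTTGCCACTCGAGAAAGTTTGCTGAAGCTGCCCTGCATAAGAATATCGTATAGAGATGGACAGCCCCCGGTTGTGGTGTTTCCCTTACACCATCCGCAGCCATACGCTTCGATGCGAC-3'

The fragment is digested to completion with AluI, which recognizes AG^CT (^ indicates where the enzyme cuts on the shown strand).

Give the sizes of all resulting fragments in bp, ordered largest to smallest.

91, 90 bp

The AluI site (AGCT) starts at position 89.
AluI cuts after base 2 of each site, so after position 90.
Linear molecule, 1 cut → 2 fragments:
  1–90 → 90 bp
  91–181 → 91 bp
Sorted largest to smallest: 91, 90 bp.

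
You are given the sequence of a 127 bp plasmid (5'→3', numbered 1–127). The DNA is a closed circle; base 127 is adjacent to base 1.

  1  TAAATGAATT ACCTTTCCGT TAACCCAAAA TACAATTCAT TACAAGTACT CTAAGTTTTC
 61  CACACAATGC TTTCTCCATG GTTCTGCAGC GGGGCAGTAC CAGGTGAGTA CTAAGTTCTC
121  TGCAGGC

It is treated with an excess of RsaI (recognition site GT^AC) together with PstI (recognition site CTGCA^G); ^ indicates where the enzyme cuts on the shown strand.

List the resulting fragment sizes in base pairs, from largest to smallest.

50, 41, 15, 11, 10 bp

RsaI sites (GTAC) start at positions 46, 97, 108.
RsaI cuts after base 2 of each site, so after positions 47, 98, 109.
PstI sites (CTGCAG) start at positions 84, 120.
PstI cuts after base 5 of each site (before the last base), so after positions 88, 124.
Combined cut positions: 47, 88, 98, 109, 124.
Circular molecule, 5 cuts → 5 fragments:
  48–88 → 41 bp
  89–98 → 10 bp
  99–109 → 11 bp
  110–124 → 15 bp
  125–127 then 1–47 → 3 + 47 = 50 bp
Sorted largest to smallest: 50, 41, 15, 11, 10 bp.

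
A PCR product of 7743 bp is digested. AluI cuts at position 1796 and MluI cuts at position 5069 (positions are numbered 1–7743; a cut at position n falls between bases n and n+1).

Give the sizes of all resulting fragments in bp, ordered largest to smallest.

Combined cut positions (sorted): 1796, 5069.
Linear molecule, 2 cuts → 3 fragments:
  1796 − 0 = 1796 bp
  5069 − 1796 = 3273 bp
  7743 − 5069 = 2674 bp
Sorted largest to smallest: 3273, 2674, 1796 bp.

3273, 2674, 1796 bp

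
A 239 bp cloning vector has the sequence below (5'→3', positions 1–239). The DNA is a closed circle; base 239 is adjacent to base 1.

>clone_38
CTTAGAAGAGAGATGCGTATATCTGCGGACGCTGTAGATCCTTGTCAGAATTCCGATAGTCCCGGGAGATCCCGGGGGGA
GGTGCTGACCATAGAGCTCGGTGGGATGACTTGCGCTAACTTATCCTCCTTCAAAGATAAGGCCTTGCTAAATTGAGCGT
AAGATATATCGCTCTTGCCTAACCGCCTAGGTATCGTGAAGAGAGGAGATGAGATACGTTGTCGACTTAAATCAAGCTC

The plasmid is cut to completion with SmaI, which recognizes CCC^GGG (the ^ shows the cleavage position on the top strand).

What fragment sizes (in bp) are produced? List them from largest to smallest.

229, 10 bp

SmaI sites (CCCGGG) start at positions 61, 71.
SmaI cuts after base 3 of each site, so after positions 63, 73.
Circular molecule, 2 cuts → 2 fragments:
  64–73 → 10 bp
  74–239 then 1–63 → 166 + 63 = 229 bp
Sorted largest to smallest: 229, 10 bp.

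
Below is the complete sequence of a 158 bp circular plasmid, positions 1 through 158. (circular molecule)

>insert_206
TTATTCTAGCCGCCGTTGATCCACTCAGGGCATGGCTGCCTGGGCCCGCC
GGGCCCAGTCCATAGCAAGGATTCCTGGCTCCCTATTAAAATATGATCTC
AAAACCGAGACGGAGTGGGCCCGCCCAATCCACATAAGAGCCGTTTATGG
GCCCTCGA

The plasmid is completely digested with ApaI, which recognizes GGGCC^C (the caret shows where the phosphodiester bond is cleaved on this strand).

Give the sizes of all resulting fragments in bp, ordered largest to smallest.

ApaI sites (GGGCCC) start at positions 42, 51, 117, 149.
ApaI cuts after base 5 of each site (before the last base), so after positions 46, 55, 121, 153.
Circular molecule, 4 cuts → 4 fragments:
  47–55 → 9 bp
  56–121 → 66 bp
  122–153 → 32 bp
  154–158 then 1–46 → 5 + 46 = 51 bp
Sorted largest to smallest: 66, 51, 32, 9 bp.

66, 51, 32, 9 bp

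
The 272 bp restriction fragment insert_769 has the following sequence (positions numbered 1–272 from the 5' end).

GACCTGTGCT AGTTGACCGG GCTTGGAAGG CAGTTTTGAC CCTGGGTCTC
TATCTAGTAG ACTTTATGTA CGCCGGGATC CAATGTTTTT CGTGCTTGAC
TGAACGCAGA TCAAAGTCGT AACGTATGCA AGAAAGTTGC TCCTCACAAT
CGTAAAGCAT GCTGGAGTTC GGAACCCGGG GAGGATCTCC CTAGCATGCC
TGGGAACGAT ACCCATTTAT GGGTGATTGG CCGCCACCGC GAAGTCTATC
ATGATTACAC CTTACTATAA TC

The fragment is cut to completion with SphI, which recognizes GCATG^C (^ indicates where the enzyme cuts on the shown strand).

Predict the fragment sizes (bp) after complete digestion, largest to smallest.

161, 74, 37 bp

SphI sites (GCATGC) start at positions 157, 194.
SphI cuts after base 5 of each site (before the last base), so after positions 161, 198.
Linear molecule, 2 cuts → 3 fragments:
  1–161 → 161 bp
  162–198 → 37 bp
  199–272 → 74 bp
Sorted largest to smallest: 161, 74, 37 bp.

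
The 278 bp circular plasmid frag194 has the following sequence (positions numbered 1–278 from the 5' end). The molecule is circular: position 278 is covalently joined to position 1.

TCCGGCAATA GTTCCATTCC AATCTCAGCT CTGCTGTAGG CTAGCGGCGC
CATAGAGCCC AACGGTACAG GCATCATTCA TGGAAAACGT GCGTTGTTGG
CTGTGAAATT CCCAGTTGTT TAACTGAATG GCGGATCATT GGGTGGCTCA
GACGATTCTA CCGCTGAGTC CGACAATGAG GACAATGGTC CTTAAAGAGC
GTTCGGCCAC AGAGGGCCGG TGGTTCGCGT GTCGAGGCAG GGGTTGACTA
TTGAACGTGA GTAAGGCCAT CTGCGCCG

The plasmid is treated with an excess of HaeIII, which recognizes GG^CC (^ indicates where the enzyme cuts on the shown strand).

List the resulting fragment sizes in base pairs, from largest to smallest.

HaeIII sites (GGCC) start at positions 205, 215, 265.
HaeIII cuts after base 2 of each site, so after positions 206, 216, 266.
Circular molecule, 3 cuts → 3 fragments:
  207–216 → 10 bp
  217–266 → 50 bp
  267–278 then 1–206 → 12 + 206 = 218 bp
Sorted largest to smallest: 218, 50, 10 bp.

218, 50, 10 bp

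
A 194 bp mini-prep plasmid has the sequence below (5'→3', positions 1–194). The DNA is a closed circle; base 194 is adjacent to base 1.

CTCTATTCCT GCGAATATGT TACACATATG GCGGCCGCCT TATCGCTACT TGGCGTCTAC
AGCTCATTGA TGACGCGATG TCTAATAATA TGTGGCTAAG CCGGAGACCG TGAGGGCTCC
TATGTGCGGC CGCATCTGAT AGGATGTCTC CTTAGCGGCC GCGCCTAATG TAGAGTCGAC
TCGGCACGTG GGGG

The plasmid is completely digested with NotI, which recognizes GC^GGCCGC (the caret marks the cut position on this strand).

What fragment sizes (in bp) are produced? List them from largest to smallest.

95, 70, 29 bp

NotI sites (GCGGCCGC) start at positions 31, 126, 155.
NotI cuts after base 2 of each site, so after positions 32, 127, 156.
Circular molecule, 3 cuts → 3 fragments:
  33–127 → 95 bp
  128–156 → 29 bp
  157–194 then 1–32 → 38 + 32 = 70 bp
Sorted largest to smallest: 95, 70, 29 bp.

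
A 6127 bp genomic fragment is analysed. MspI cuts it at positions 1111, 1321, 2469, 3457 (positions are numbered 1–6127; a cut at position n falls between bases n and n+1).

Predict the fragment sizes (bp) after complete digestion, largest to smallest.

2670, 1148, 1111, 988, 210 bp

Linear molecule, 4 cuts → 5 fragments:
  1111 − 0 = 1111 bp
  1321 − 1111 = 210 bp
  2469 − 1321 = 1148 bp
  3457 − 2469 = 988 bp
  6127 − 3457 = 2670 bp
Sorted largest to smallest: 2670, 1148, 1111, 988, 210 bp.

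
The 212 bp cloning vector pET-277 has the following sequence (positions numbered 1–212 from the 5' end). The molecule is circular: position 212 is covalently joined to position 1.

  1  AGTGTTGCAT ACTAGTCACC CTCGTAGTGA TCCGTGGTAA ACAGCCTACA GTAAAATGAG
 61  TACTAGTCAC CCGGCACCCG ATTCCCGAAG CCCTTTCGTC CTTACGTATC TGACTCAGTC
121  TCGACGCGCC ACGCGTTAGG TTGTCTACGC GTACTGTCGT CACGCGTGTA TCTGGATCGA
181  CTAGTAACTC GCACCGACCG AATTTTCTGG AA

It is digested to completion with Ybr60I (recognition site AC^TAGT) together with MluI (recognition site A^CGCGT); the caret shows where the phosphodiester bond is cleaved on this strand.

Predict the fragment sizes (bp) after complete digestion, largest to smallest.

68, 51, 43, 19, 16, 15 bp

Ybr60I sites (ACTAGT) start at positions 11, 62, 180.
Ybr60I cuts after base 2 of each site, so after positions 12, 63, 181.
MluI sites (ACGCGT) start at positions 131, 147, 162.
MluI cuts after the first base of each site, so after positions 131, 147, 162.
Combined cut positions: 12, 63, 131, 147, 162, 181.
Circular molecule, 6 cuts → 6 fragments:
  13–63 → 51 bp
  64–131 → 68 bp
  132–147 → 16 bp
  148–162 → 15 bp
  163–181 → 19 bp
  182–212 then 1–12 → 31 + 12 = 43 bp
Sorted largest to smallest: 68, 51, 43, 19, 16, 15 bp.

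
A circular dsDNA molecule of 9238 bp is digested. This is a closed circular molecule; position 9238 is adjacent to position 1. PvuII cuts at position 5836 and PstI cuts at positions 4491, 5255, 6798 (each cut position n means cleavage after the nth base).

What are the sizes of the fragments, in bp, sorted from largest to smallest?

6931, 962, 764, 581 bp

Combined cut positions (sorted): 4491, 5255, 5836, 6798.
Circular molecule, 4 cuts → 4 fragments:
  5255 − 4491 = 764 bp
  5836 − 5255 = 581 bp
  6798 − 5836 = 962 bp
  wrap: 9238 − 6798 + 4491 = 6931 bp
Sorted largest to smallest: 6931, 962, 764, 581 bp.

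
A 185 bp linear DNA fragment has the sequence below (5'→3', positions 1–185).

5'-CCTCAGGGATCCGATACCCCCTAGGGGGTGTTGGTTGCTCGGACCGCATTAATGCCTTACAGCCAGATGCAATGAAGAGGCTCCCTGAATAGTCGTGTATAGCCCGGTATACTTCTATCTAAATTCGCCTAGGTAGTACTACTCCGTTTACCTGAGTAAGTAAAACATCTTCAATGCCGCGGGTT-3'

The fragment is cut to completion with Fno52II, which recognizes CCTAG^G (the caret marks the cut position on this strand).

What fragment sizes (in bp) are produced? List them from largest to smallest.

Fno52II sites (CCTAGG) start at positions 20, 128.
Fno52II cuts after base 5 of each site (before the last base), so after positions 24, 132.
Linear molecule, 2 cuts → 3 fragments:
  1–24 → 24 bp
  25–132 → 108 bp
  133–185 → 53 bp
Sorted largest to smallest: 108, 53, 24 bp.

108, 53, 24 bp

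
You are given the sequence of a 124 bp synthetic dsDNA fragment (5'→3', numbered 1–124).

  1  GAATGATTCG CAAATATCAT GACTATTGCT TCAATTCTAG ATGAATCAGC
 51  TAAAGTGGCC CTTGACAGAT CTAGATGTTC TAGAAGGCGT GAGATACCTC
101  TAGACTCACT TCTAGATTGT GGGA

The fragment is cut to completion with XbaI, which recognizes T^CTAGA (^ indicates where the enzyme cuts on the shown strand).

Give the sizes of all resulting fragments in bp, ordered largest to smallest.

XbaI sites (TCTAGA) start at positions 36, 70, 79, 99, 111.
XbaI cuts after the first base of each site, so after positions 36, 70, 79, 99, 111.
Linear molecule, 5 cuts → 6 fragments:
  1–36 → 36 bp
  37–70 → 34 bp
  71–79 → 9 bp
  80–99 → 20 bp
  100–111 → 12 bp
  112–124 → 13 bp
Sorted largest to smallest: 36, 34, 20, 13, 12, 9 bp.

36, 34, 20, 13, 12, 9 bp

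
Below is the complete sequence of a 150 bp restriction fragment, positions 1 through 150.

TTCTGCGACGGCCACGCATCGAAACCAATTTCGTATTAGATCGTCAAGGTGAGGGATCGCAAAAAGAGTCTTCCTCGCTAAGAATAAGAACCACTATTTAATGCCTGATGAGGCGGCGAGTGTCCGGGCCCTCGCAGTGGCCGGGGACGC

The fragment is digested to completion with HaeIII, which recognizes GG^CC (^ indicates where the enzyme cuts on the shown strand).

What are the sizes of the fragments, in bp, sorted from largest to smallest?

HaeIII sites (GGCC) start at positions 10, 127, 139.
HaeIII cuts after base 2 of each site, so after positions 11, 128, 140.
Linear molecule, 3 cuts → 4 fragments:
  1–11 → 11 bp
  12–128 → 117 bp
  129–140 → 12 bp
  141–150 → 10 bp
Sorted largest to smallest: 117, 12, 11, 10 bp.

117, 12, 11, 10 bp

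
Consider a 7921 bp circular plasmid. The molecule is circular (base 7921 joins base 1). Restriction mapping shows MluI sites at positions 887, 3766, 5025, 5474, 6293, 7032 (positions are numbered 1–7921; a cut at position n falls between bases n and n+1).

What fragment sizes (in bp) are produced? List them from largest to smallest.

Circular molecule, 6 cuts → 6 fragments:
  3766 − 887 = 2879 bp
  5025 − 3766 = 1259 bp
  5474 − 5025 = 449 bp
  6293 − 5474 = 819 bp
  7032 − 6293 = 739 bp
  wrap: 7921 − 7032 + 887 = 1776 bp
Sorted largest to smallest: 2879, 1776, 1259, 819, 739, 449 bp.

2879, 1776, 1259, 819, 739, 449 bp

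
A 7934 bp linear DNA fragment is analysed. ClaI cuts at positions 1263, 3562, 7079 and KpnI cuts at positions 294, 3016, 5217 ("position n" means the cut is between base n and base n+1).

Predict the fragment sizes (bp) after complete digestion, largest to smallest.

1862, 1753, 1655, 969, 855, 546, 294 bp

Combined cut positions (sorted): 294, 1263, 3016, 3562, 5217, 7079.
Linear molecule, 6 cuts → 7 fragments:
  294 − 0 = 294 bp
  1263 − 294 = 969 bp
  3016 − 1263 = 1753 bp
  3562 − 3016 = 546 bp
  5217 − 3562 = 1655 bp
  7079 − 5217 = 1862 bp
  7934 − 7079 = 855 bp
Sorted largest to smallest: 1862, 1753, 1655, 969, 855, 546, 294 bp.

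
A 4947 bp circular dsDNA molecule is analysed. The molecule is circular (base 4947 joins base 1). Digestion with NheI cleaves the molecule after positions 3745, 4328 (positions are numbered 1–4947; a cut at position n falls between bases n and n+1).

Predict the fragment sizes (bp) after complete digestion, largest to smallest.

Circular molecule, 2 cuts → 2 fragments:
  4328 − 3745 = 583 bp
  wrap: 4947 − 4328 + 3745 = 4364 bp
Sorted largest to smallest: 4364, 583 bp.

4364, 583 bp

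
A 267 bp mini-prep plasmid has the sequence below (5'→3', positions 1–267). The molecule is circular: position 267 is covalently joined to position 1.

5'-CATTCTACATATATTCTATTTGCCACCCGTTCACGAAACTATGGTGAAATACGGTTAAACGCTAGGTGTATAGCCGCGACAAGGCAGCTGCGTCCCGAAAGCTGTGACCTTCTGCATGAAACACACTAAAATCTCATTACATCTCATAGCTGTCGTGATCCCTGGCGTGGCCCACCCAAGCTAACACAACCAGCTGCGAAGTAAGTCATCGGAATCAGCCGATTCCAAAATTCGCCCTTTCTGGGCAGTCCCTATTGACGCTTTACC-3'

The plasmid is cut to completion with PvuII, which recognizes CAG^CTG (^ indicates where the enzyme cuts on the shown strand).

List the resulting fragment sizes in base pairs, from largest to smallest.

161, 106 bp

PvuII sites (CAGCTG) start at positions 85, 191.
PvuII cuts after base 3 of each site, so after positions 87, 193.
Circular molecule, 2 cuts → 2 fragments:
  88–193 → 106 bp
  194–267 then 1–87 → 74 + 87 = 161 bp
Sorted largest to smallest: 161, 106 bp.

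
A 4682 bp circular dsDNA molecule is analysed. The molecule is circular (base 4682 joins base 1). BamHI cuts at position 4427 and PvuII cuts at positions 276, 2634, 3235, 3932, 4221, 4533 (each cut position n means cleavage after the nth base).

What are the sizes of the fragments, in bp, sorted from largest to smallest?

2358, 697, 601, 425, 289, 206, 106 bp

Combined cut positions (sorted): 276, 2634, 3235, 3932, 4221, 4427, 4533.
Circular molecule, 7 cuts → 7 fragments:
  2634 − 276 = 2358 bp
  3235 − 2634 = 601 bp
  3932 − 3235 = 697 bp
  4221 − 3932 = 289 bp
  4427 − 4221 = 206 bp
  4533 − 4427 = 106 bp
  wrap: 4682 − 4533 + 276 = 425 bp
Sorted largest to smallest: 2358, 697, 601, 425, 289, 206, 106 bp.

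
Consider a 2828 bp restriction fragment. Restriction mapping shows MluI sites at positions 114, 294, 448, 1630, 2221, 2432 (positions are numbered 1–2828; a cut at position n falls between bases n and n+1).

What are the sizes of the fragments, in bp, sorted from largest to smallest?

1182, 591, 396, 211, 180, 154, 114 bp

Linear molecule, 6 cuts → 7 fragments:
  114 − 0 = 114 bp
  294 − 114 = 180 bp
  448 − 294 = 154 bp
  1630 − 448 = 1182 bp
  2221 − 1630 = 591 bp
  2432 − 2221 = 211 bp
  2828 − 2432 = 396 bp
Sorted largest to smallest: 1182, 591, 396, 211, 180, 154, 114 bp.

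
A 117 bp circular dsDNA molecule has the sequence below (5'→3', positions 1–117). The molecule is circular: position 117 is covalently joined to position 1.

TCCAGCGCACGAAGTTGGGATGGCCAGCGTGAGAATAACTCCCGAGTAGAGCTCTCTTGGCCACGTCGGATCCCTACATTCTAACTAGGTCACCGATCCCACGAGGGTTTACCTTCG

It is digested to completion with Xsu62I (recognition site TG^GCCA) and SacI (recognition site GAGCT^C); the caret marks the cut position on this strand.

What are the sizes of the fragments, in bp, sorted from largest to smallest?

Xsu62I sites (TGGCCA) start at positions 21, 58.
Xsu62I cuts after base 2 of each site, so after positions 22, 59.
The SacI site (GAGCTC) starts at position 49.
SacI cuts after base 5 of each site (before the last base), so after position 53.
Combined cut positions: 22, 53, 59.
Circular molecule, 3 cuts → 3 fragments:
  23–53 → 31 bp
  54–59 → 6 bp
  60–117 then 1–22 → 58 + 22 = 80 bp
Sorted largest to smallest: 80, 31, 6 bp.

80, 31, 6 bp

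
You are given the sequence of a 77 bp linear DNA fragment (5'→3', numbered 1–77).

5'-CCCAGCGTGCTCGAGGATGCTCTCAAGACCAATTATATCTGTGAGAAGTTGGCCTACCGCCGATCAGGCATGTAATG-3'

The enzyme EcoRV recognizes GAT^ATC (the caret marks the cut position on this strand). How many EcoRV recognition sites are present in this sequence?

0

No occurrence of GATATC is present in the sequence.
EcoRV does not cut: 0 sites.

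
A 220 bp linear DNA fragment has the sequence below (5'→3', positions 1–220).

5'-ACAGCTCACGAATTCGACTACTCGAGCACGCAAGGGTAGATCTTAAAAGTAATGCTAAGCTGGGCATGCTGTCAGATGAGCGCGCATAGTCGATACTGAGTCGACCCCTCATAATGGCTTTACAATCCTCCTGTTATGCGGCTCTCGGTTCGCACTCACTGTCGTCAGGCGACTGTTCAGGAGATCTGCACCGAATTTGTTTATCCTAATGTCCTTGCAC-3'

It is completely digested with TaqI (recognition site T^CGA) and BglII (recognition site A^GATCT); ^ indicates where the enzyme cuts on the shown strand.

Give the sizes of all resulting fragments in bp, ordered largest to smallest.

81, 52, 38, 16, 14, 11, 8 bp

TaqI sites (TCGA) start at positions 14, 22, 90, 101.
TaqI cuts after the first base of each site, so after positions 14, 22, 90, 101.
BglII sites (AGATCT) start at positions 38, 182.
BglII cuts after the first base of each site, so after positions 38, 182.
Combined cut positions: 14, 22, 38, 90, 101, 182.
Linear molecule, 6 cuts → 7 fragments:
  1–14 → 14 bp
  15–22 → 8 bp
  23–38 → 16 bp
  39–90 → 52 bp
  91–101 → 11 bp
  102–182 → 81 bp
  183–220 → 38 bp
Sorted largest to smallest: 81, 52, 38, 16, 14, 11, 8 bp.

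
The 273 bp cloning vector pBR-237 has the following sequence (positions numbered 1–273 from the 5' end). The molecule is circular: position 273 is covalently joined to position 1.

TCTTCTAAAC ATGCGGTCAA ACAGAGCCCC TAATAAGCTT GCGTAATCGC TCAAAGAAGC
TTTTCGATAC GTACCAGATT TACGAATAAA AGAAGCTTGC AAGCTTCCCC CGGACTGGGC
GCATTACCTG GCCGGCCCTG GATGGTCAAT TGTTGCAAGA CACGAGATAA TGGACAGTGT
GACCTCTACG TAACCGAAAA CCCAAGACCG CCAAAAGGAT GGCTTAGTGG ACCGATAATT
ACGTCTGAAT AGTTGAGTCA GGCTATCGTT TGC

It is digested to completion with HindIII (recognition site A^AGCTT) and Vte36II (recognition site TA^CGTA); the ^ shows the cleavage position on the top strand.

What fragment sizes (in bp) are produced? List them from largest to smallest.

120, 87, 24, 22, 12, 8 bp

HindIII sites (AAGCTT) start at positions 35, 57, 93, 101.
HindIII cuts after the first base of each site, so after positions 35, 57, 93, 101.
Vte36II sites (TACGTA) start at positions 68, 187.
Vte36II cuts after base 2 of each site, so after positions 69, 188.
Combined cut positions: 35, 57, 69, 93, 101, 188.
Circular molecule, 6 cuts → 6 fragments:
  36–57 → 22 bp
  58–69 → 12 bp
  70–93 → 24 bp
  94–101 → 8 bp
  102–188 → 87 bp
  189–273 then 1–35 → 85 + 35 = 120 bp
Sorted largest to smallest: 120, 87, 24, 22, 12, 8 bp.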